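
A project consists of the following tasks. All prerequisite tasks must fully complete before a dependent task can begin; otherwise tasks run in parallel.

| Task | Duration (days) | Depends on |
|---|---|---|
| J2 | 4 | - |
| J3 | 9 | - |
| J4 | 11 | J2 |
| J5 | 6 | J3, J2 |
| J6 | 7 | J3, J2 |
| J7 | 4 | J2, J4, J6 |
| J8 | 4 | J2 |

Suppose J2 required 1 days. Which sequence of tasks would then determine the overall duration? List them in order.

J3, J6, J7

Actual critical path: J3→J6→J7 = 9+7+4 = 20 ⇒ 20 days.
J2 has 1 day of float (longest path through it is 19).
That remains the longest chain; total 20 days.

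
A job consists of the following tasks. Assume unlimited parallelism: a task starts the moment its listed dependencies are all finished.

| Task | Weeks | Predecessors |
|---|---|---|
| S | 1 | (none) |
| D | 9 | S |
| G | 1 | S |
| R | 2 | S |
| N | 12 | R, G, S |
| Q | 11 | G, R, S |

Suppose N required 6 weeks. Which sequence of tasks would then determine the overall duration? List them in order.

Actual critical path: S→R→N = 1+2+12 = 15 ⇒ 15 weeks.
Since N is critical, the -6 change carries straight to that chain (now 9 weeks).
Now S→R→Q = 1+2+11 = 14 is longest, so the finish becomes 14 weeks.

S, R, Q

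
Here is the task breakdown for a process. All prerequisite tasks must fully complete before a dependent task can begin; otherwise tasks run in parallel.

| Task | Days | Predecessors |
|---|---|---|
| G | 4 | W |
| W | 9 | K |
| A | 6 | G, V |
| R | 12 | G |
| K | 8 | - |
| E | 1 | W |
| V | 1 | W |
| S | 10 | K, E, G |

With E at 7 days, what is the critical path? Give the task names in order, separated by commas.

K, W, E, S

Actual critical path: K→W→G→R = 8+9+4+12 = 33 ⇒ 33 days.
The longest path through E is only 28 days, so E has float 5.
New critical path: K→W→E→S = 8+9+7+10 = 34 ⇒ 34 days.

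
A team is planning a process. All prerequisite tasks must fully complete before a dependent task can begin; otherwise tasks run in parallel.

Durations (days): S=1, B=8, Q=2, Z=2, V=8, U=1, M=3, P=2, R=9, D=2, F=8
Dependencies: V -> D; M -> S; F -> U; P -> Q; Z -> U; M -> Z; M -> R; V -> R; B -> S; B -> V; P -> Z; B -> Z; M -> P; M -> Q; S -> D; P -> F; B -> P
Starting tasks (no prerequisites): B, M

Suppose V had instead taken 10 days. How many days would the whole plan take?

Critical path before the change: B→V→R = 8+8+9 = 25 giving 25 days.
V is on the critical path; changing it to 10 makes that path 27 days.
No other chain overtakes it, so the finish is 27 days.

27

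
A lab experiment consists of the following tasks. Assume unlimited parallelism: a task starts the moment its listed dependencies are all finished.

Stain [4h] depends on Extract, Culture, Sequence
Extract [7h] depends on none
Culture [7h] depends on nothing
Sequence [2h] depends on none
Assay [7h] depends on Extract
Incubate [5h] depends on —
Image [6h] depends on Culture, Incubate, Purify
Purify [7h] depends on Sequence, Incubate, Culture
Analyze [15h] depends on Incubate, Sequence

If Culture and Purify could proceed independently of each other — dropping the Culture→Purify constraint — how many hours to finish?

20

Before: longest chain Culture→Purify→Image = 7+7+6 = 20, finish 20.
Without Culture→Purify, Purify's earliest start moves from 7 to 5.
After: Incubate→Analyze = 5+15 = 20 → 20 hours.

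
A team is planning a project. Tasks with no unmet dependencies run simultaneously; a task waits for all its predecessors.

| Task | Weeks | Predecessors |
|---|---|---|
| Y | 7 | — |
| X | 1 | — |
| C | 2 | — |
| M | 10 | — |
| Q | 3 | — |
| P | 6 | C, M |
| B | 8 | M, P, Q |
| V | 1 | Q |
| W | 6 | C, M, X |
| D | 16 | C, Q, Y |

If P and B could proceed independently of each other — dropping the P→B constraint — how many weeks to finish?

Before: longest chain M→P→B = 10+6+8 = 24, finish 24.
Without P→B, B's earliest start moves from 16 to 10.
The longest chain is now Y→D = 7+16 = 23, so the job takes 23 weeks.

23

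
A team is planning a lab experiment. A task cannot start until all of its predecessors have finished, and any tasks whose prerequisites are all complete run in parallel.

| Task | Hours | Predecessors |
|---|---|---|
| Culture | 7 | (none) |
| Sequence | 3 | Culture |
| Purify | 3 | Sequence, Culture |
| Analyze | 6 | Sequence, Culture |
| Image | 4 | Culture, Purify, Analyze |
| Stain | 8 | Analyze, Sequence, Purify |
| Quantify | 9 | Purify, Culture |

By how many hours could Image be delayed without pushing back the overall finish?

The longest chain is Culture→Sequence→Analyze→Stain = 7+3+6+8 = 24; overall finish 24 hours.
The longest chain containing Image totals 20 hours.
Float = 24 − 20 = 4.

4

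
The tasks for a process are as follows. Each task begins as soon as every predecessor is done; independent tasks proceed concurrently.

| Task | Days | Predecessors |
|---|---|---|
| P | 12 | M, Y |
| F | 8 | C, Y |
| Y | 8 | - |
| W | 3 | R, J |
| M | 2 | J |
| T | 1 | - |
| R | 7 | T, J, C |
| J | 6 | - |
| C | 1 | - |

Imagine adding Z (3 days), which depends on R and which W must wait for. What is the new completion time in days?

20

Originally the process takes 20 days.
With Z inserted, W now waits for max(R, J, Z).
New critical path: Y→P = 8+12 = 20 ⇒ 20 days.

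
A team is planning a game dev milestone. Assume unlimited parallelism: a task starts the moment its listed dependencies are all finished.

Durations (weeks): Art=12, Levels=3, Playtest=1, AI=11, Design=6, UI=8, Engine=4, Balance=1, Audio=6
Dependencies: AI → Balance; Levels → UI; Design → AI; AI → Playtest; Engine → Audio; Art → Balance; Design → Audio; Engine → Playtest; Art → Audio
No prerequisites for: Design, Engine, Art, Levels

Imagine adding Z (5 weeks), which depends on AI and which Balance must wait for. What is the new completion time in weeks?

23

Originally the game dev milestone takes 18 weeks.
With Z inserted, Balance now waits for max(Art, AI, Z).
New critical path: Design→AI→Z→Balance = 6+11+5+1 = 23 ⇒ 23 weeks.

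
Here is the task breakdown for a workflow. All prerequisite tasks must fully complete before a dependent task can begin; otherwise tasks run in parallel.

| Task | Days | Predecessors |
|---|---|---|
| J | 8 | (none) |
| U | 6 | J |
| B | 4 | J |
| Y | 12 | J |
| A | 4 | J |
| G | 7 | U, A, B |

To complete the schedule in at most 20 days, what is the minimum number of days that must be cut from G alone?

1

Current finish: 21 days; target: 20.
G is on every critical path, so each day cut from G cuts the finish by one (this holds down to a finish of 20).
Need 21 − 20 = 1 day off G → G becomes 6 days, finish becomes 20.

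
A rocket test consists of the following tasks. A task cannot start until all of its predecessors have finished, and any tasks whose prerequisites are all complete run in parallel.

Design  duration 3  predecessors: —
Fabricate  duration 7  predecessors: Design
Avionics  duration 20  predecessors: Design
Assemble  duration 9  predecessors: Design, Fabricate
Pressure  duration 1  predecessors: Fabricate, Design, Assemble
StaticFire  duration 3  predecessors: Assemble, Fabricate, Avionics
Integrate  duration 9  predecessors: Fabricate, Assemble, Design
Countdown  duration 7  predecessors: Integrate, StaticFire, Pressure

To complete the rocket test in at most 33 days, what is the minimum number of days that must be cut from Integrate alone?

2

Current finish: 35 days; target: 33.
Integrate is on every critical path, so each day cut from Integrate cuts the finish by one (this holds down to a finish of 33).
Need 35 − 33 = 2 days off Integrate → Integrate becomes 7 days, finish becomes 33.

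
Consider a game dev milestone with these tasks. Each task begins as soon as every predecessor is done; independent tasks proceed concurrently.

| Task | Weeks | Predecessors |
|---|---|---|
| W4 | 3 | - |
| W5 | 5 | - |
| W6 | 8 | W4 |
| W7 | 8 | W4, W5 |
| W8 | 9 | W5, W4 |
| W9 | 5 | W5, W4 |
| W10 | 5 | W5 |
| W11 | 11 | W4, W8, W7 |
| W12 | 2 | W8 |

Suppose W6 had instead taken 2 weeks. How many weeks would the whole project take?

The binding path is W5→W8→W11 = 5+9+11 = 25; finish at 25 weeks.
W6 has 14 weeks of float (longest path through it is 11).
No other chain overtakes it, so the finish is 25 weeks.

25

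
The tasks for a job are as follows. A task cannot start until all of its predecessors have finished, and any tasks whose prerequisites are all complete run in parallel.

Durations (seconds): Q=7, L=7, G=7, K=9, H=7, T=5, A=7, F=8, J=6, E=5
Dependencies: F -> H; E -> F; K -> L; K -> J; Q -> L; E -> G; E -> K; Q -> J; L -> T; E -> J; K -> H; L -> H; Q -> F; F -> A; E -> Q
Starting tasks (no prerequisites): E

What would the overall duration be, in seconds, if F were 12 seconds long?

Baseline: E→K→L→H = 5+9+7+7 = 28 → 28 seconds.
F has 1 second of float (longest path through it is 27).
The binding chain switches to E→Q→F→A = 5+7+12+7 = 31; finish 31 seconds.

31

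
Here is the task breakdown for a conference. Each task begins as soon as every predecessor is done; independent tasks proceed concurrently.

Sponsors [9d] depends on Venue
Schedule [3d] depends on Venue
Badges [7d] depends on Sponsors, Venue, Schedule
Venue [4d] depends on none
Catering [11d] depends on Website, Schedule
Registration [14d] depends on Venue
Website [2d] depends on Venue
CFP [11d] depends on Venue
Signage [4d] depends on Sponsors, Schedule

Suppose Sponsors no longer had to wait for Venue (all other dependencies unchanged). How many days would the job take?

18

Before: longest chain Venue→Sponsors→Badges = 4+9+7 = 20, finish 20.
Without Venue→Sponsors, Sponsors's earliest start moves from 4 to 0.
The longest chain is now Venue→Schedule→Catering = 4+3+11 = 18, so the job takes 18 days.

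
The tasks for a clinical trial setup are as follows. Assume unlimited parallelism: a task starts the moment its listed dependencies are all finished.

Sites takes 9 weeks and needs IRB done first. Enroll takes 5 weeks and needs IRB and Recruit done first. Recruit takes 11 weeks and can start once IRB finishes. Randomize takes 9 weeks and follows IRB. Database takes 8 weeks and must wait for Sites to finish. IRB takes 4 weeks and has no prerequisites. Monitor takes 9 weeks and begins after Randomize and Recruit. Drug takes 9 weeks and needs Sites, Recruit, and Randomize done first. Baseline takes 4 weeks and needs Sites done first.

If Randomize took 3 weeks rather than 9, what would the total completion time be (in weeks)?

Baseline: IRB→Recruit→Drug = 4+11+9 = 24 → 24 weeks.
Randomize has 2 weeks of float (longest path through it is 22).
The critical path is still IRB→Recruit→Drug; finish is now 24 weeks.

24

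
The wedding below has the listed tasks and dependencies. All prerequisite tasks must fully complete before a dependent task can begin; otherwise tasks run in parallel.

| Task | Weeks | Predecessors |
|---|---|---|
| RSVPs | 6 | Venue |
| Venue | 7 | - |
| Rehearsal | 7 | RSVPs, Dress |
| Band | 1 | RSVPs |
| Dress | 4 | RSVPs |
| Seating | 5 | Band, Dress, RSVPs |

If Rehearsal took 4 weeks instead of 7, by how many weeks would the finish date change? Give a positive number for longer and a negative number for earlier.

The binding path is Venue→RSVPs→Dress→Rehearsal = 7+6+4+7 = 24; finish at 24 weeks.
Rehearsal lies on that path, so at 4 weeks the path becomes 21 weeks.
The binding chain switches to Venue→RSVPs→Dress→Seating = 7+6+4+5 = 22; finish 22 weeks.
Change in finish: 22 − 24 = -2 weeks.

-2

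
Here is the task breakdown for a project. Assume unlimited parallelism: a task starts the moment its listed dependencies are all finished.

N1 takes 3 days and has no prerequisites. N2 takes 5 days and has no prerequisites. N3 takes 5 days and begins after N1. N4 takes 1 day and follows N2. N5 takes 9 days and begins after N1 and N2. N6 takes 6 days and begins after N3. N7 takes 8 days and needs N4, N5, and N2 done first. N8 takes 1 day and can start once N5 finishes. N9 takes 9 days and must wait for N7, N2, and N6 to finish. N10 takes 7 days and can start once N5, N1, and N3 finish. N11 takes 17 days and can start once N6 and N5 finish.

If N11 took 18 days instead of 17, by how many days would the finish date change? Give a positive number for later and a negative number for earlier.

1

Critical path before the change: N1→N3→N6→N11 = 3+5+6+17 = 31 giving 31 days.
N11 is on the critical path; changing it to 18 makes that path 32 days.
No other chain overtakes it, so the finish is 32 days.
Change in finish: 32 − 31 = +1 days.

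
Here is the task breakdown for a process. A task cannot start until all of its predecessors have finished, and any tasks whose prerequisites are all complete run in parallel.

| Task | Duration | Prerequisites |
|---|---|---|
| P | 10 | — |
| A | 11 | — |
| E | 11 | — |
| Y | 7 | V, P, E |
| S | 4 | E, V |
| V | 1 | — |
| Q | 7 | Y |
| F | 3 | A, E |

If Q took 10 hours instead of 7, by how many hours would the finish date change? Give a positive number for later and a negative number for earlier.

3

As given, the longest chain is E→Y→Q = 11+7+7 = 25, so the finish is 25 hours.
Since Q is critical, the +3 change carries straight to that chain (now 28 hours).
The critical path is still E→Y→Q; finish is now 28 hours.
Change in finish: 28 − 25 = +3 hours.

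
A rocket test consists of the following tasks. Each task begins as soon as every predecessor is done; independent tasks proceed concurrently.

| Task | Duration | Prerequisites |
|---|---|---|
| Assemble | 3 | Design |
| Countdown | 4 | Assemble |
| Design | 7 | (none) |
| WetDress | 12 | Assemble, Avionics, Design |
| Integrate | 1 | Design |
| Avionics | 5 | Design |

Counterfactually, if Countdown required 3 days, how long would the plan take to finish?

24

The binding path is Design→Avionics→WetDress = 7+5+12 = 24; finish at 24 days.
Countdown is off the critical path — its longest chain is 14 days, giving 10 of slack.
That remains the longest chain; total 24 days.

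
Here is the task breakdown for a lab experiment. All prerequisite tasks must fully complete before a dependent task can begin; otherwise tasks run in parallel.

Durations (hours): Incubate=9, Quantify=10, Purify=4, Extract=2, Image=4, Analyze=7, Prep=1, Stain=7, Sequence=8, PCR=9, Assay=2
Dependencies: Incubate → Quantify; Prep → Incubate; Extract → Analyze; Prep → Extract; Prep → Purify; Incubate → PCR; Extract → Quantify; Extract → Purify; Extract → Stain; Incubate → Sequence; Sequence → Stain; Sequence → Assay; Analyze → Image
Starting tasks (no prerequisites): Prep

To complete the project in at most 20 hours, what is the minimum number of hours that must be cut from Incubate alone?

Current finish: 25 hours; target: 20.
Incubate is on every critical path, so each hour cut from Incubate cuts the finish by one (this holds down to a finish of 17).
Need 25 − 20 = 5 hours off Incubate → Incubate becomes 4 hours, finish becomes 20.

5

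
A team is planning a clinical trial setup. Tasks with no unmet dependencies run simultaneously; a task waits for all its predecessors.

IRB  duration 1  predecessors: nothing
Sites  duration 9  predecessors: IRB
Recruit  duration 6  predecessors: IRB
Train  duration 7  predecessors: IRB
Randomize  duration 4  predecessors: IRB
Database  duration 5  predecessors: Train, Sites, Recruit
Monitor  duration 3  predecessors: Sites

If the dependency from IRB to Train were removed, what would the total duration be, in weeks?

With the dependency in place, IRB→Sites→Database = 1+9+5 = 15 sets the finish at 15 weeks.
Without IRB→Train, Train's earliest start moves from 1 to 0.
New critical path: IRB→Sites→Database = 1+9+5 = 15 ⇒ 15 weeks.

15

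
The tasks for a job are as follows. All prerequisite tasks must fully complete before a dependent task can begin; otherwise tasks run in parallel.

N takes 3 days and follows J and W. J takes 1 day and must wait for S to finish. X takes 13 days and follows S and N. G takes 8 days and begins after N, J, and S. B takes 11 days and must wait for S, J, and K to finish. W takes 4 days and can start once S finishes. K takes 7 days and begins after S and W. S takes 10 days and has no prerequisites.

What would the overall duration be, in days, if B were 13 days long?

Actual critical path: S→W→K→B = 10+4+7+11 = 32 ⇒ 32 days.
B is on the critical path; changing it to 13 makes that path 34 days.
No other chain overtakes it, so the finish is 34 days.

34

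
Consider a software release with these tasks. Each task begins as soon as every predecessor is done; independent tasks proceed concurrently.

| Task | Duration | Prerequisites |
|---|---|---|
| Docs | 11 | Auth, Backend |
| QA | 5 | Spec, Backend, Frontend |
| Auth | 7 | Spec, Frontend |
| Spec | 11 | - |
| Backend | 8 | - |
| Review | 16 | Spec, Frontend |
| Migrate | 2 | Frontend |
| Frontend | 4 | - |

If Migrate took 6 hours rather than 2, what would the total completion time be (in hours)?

29

Critical path before the change: Spec→Auth→Docs = 11+7+11 = 29 giving 29 hours.
Migrate has 23 hours of float (longest path through it is 6).
That remains the longest chain; total 29 hours.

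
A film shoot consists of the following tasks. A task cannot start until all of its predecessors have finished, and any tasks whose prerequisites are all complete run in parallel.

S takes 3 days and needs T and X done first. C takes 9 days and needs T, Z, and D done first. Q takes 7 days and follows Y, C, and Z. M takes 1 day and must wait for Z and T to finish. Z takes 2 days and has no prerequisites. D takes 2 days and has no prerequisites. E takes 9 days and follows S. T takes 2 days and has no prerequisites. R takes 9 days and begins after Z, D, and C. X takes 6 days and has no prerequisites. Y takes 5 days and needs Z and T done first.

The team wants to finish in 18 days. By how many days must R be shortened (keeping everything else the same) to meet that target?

Current finish: 20 days; target: 18.
R is on every critical path, so each day cut from R cuts the finish by one (this holds down to a finish of 18).
Need 20 − 18 = 2 days off R → R becomes 7 days, finish becomes 18.

2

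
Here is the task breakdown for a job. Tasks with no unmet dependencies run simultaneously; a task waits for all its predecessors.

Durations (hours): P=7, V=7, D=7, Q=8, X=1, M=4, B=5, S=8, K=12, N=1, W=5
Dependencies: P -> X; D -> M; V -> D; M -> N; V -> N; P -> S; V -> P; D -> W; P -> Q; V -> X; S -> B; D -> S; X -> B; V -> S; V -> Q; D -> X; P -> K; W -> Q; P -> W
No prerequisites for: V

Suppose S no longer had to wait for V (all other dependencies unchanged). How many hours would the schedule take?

Original critical path: V→P→S→B = 7+7+8+5 = 27 ⇒ 27 hours.
Dropping V→S doesn't change S's earliest start (14); another predecessor still binds.
After: V→P→S→B = 7+7+8+5 = 27 → 27 hours.

27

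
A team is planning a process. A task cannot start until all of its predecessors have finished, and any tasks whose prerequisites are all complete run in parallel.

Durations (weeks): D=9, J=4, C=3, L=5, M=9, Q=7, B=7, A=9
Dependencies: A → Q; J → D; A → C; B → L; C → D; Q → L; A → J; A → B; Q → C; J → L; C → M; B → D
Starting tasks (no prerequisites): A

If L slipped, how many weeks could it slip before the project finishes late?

7

The longest chain is A→Q→C→M = 9+7+3+9 = 28; overall finish 28 weeks.
The longest chain containing L totals 21 weeks.
Float = 28 − 21 = 7.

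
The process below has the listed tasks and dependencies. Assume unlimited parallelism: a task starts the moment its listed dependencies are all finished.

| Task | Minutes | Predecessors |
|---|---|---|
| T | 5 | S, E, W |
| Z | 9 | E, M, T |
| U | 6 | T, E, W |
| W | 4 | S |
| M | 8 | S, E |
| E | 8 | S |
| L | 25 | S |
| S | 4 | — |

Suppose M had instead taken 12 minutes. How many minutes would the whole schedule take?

As given, the longest chain is S→E→M→Z = 4+8+8+9 = 29, so the finish is 29 minutes.
M lies on that path, so at 12 minutes the path becomes 33 minutes.
No other chain overtakes it, so the finish is 33 minutes.

33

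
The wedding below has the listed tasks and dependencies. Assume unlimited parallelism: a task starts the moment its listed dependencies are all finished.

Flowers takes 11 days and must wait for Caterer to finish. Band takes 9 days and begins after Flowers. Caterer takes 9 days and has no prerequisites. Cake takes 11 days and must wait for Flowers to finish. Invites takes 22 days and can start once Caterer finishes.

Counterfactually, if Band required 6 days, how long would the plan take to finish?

Critical path before the change: Caterer→Invites = 9+22 = 31 giving 31 days.
The longest path through Band is only 29 days, so Band has float 2.
The critical path is still Caterer→Invites; finish is now 31 days.

31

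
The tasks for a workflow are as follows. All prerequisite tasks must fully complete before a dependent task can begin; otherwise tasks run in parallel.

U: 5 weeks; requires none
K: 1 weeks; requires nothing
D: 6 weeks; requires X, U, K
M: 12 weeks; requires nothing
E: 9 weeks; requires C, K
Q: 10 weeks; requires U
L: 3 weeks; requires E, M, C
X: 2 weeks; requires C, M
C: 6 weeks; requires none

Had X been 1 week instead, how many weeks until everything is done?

Baseline: M→X→D = 12+2+6 = 20 → 20 weeks.
Since X is critical, the -1 change carries straight to that chain (now 19 weeks).
That remains the longest chain; total 19 weeks.

19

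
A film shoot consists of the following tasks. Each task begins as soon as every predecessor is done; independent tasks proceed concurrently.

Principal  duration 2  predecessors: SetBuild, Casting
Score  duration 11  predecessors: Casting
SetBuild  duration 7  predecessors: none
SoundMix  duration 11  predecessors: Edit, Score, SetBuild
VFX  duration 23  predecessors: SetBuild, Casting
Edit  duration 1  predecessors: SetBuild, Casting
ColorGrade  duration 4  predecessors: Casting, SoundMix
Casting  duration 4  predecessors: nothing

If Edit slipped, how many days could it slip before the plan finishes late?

7

Casting→Score→SoundMix→ColorGrade = 4+11+11+4 = 30 sets the makespan at 30 days.
Edit finishes as early as 8 and must finish by 15.
Slack of Edit = 14 − 7 = 7 days.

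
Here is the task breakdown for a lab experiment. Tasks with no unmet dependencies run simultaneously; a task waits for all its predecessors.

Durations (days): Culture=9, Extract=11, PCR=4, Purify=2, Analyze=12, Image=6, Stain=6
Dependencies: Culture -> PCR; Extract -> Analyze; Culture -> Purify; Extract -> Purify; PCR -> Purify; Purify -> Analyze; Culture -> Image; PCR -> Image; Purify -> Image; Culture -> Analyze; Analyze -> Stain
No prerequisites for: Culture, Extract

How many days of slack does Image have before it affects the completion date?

The longest chain is Culture→PCR→Purify→Analyze→Stain = 9+4+2+12+6 = 33; overall finish 33 days.
The longest chain containing Image totals 21 days.
So Image can slip 33 − 21 = 12 days.

12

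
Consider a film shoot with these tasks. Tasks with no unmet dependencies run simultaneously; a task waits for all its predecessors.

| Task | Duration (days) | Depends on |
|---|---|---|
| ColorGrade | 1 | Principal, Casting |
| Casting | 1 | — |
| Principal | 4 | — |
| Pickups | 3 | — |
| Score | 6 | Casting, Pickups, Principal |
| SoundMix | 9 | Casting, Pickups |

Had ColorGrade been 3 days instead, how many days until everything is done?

Actual critical path: Pickups→SoundMix = 3+9 = 12 ⇒ 12 days.
ColorGrade has 7 days of float (longest path through it is 5).
The critical path is still Pickups→SoundMix; finish is now 12 days.

12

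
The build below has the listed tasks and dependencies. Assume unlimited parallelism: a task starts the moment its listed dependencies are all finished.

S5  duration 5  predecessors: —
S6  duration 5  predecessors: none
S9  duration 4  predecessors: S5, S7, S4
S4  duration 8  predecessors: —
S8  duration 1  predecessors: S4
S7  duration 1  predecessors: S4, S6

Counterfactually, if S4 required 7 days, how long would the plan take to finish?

12

Actual critical path: S4→S7→S9 = 8+1+4 = 13 ⇒ 13 days.
S4 is on the critical path; changing it to 7 makes that path 12 days.
The critical path is still S4→S7→S9; finish is now 12 days.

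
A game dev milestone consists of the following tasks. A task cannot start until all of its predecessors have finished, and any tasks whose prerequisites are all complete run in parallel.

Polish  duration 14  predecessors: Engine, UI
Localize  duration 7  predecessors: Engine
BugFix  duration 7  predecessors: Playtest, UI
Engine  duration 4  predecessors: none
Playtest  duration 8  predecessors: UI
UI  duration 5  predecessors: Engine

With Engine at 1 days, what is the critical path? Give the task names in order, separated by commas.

Baseline: Engine→UI→Playtest→BugFix = 4+5+8+7 = 24 → 24 days.
Engine lies on that path, so at 1 day the path becomes 21 days.
No other chain overtakes it, so the finish is 21 days.

Engine, UI, Playtest, BugFix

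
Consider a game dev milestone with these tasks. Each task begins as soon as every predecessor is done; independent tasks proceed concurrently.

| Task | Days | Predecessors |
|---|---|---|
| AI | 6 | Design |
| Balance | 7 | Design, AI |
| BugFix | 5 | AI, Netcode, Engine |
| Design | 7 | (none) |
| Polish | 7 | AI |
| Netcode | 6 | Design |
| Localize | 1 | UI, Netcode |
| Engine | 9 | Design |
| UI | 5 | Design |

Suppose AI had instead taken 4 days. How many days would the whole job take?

As given, the longest chain is Design→Engine→BugFix = 7+9+5 = 21, so the finish is 21 days.
AI is off the critical path — its longest chain is 20 days, giving 1 of slack.
The critical path is still Design→Engine→BugFix; finish is now 21 days.

21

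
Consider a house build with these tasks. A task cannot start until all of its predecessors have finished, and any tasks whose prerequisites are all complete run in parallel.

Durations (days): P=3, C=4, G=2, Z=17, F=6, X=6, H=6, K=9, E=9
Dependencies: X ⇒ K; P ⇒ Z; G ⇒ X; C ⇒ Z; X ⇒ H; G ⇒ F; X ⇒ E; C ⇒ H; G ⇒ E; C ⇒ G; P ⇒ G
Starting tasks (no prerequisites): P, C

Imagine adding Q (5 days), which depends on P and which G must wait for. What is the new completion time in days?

25

Originally the project takes 21 days.
With Q inserted, G now waits for max(C, P, Q).
New critical path: P→Q→G→X→K = 3+5+2+6+9 = 25 ⇒ 25 days.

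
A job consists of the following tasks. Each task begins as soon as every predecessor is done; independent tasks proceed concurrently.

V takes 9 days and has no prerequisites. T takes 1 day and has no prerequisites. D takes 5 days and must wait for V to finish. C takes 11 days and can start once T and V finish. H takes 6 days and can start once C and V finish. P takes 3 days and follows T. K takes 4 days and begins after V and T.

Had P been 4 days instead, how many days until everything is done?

Critical path before the change: V→C→H = 9+11+6 = 26 giving 26 days.
P is off the critical path — its longest chain is 4 days, giving 22 of slack.
The critical path is still V→C→H; finish is now 26 days.

26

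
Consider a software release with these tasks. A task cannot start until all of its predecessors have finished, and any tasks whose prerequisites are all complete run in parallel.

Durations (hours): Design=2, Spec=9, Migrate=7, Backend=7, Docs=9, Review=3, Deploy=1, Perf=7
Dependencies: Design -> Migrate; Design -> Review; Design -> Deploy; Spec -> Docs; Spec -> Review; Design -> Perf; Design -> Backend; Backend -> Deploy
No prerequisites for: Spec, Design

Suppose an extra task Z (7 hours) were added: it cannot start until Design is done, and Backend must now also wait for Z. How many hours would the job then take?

18

Originally the job takes 18 hours.
With Z inserted, Backend now waits for max(Design, Z).
New critical path: Spec→Docs = 9+9 = 18 ⇒ 18 hours.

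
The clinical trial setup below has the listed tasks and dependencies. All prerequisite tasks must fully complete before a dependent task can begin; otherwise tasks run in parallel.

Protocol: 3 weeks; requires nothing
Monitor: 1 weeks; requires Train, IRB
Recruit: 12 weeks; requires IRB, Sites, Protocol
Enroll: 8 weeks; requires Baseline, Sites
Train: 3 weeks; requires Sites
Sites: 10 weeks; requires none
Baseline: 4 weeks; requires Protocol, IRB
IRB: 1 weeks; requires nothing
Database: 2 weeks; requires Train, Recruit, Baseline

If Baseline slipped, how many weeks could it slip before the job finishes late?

Sites→Recruit→Database = 10+12+2 = 24 sets the makespan at 24 weeks.
Longest path through Baseline: 15 weeks (earliest finish 7, latest finish 16).
So Baseline can slip 16 − 7 = 9 weeks.

9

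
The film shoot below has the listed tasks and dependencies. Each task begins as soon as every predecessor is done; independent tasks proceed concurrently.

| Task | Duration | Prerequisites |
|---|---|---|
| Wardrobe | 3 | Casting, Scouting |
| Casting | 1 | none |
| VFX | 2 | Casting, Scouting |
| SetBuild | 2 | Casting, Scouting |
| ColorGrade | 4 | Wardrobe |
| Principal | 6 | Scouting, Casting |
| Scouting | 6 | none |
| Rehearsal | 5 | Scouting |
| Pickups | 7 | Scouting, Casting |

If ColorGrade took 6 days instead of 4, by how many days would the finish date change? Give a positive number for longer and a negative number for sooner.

2

Critical path before the change: Scouting→Wardrobe→ColorGrade = 6+3+4 = 13 giving 13 days.
ColorGrade is on the critical path; changing it to 6 makes that path 15 days.
That remains the longest chain; total 15 days.
Change in finish: 15 − 13 = +2 days.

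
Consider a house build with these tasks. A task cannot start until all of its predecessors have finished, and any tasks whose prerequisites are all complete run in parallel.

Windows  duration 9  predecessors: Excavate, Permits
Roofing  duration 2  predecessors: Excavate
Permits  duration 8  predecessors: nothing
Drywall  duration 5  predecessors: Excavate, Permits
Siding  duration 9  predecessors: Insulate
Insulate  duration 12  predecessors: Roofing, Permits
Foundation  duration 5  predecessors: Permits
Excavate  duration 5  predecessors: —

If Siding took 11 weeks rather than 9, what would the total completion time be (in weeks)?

Critical path before the change: Permits→Insulate→Siding = 8+12+9 = 29 giving 29 weeks.
Since Siding is critical, the +2 change carries straight to that chain (now 31 weeks).
The critical path is still Permits→Insulate→Siding; finish is now 31 weeks.

31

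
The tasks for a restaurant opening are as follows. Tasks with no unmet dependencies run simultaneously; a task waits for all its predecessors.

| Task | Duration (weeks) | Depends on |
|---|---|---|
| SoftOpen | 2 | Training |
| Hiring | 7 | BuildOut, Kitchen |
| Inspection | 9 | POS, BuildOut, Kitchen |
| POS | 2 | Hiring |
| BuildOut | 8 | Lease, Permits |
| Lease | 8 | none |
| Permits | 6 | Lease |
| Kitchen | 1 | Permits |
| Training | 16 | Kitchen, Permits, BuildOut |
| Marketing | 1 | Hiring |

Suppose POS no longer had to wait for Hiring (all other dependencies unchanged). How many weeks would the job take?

40

Before: longest chain Lease→Permits→BuildOut→Hiring→POS→Inspection = 8+6+8+7+2+9 = 40, finish 40.
Without Hiring→POS, POS's earliest start moves from 29 to 0.
After: Lease→Permits→BuildOut→Training→SoftOpen = 8+6+8+16+2 = 40 → 40 weeks.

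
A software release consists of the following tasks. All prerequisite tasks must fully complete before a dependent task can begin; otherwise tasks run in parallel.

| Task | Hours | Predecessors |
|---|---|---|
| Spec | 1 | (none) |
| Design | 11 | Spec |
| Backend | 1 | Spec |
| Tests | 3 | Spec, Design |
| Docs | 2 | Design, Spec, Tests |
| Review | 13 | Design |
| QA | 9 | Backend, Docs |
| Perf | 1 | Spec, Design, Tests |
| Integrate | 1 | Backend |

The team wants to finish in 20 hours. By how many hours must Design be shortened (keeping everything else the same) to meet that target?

6

Current finish: 26 hours; target: 20.
Design is on every critical path, so each hour cut from Design cuts the finish by one (this holds down to a finish of 16).
Need 26 − 20 = 6 hours off Design → Design becomes 5 hours, finish becomes 20.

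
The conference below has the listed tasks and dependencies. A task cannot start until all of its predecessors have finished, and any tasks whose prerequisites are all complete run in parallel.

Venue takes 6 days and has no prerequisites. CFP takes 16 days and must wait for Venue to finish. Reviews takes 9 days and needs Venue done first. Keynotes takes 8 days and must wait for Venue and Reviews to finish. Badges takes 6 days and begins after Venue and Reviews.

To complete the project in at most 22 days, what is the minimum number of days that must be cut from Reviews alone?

1

Current finish: 23 days; target: 22.
Reviews is on every critical path, so each day cut from Reviews cuts the finish by one (this holds down to a finish of 22).
Need 23 − 22 = 1 day off Reviews → Reviews becomes 8 days, finish becomes 22.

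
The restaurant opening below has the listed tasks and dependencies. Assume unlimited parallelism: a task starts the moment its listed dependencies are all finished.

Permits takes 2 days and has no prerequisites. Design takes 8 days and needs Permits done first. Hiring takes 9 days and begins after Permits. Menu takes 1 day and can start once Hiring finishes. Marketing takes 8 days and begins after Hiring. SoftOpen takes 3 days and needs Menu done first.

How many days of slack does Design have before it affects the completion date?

9

Critical path: Permits→Hiring→Marketing = 2+9+8 = 19, so the finish is 19 days.
Design finishes as early as 10 and must finish by 19.
Slack of Design = 11 − 2 = 9 days.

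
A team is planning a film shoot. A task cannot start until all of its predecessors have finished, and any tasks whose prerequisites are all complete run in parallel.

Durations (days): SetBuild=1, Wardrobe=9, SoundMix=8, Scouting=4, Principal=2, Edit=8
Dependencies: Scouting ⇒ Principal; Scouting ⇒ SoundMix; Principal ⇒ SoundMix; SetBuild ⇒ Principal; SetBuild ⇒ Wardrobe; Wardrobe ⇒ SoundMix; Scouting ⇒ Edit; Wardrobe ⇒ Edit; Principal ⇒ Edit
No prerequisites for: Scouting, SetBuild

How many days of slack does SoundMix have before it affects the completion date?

0

SetBuild→Wardrobe→Edit = 1+9+8 = 18 sets the makespan at 18 days.
The longest chain containing SoundMix totals 18 days.
So SoundMix can slip 18 − 18 = 0 days.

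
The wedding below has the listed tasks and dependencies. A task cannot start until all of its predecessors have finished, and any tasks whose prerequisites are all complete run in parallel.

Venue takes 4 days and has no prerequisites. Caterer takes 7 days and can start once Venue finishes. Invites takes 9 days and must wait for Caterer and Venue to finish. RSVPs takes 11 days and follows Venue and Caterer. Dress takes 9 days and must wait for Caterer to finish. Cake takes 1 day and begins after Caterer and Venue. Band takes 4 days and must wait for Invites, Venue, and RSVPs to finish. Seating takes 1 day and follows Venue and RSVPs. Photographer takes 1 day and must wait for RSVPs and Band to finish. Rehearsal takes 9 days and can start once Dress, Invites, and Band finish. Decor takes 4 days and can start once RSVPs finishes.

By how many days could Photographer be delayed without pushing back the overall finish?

Venue→Caterer→RSVPs→Band→Rehearsal = 4+7+11+4+9 = 35 sets the makespan at 35 days.
The longest chain containing Photographer totals 27 days.
So Photographer can slip 35 − 27 = 8 days.

8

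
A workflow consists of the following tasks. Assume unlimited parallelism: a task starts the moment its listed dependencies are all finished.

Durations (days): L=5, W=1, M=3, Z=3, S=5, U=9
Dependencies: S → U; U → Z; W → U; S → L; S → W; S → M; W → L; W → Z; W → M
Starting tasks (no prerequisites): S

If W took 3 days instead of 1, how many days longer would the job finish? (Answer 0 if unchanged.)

Critical path before the change: S→W→U→Z = 5+1+9+3 = 18 giving 18 days.
Since W is critical, the +2 change carries straight to that chain (now 20 days).
That remains the longest chain; total 20 days.
Change in finish: 20 − 18 = +2 days.

2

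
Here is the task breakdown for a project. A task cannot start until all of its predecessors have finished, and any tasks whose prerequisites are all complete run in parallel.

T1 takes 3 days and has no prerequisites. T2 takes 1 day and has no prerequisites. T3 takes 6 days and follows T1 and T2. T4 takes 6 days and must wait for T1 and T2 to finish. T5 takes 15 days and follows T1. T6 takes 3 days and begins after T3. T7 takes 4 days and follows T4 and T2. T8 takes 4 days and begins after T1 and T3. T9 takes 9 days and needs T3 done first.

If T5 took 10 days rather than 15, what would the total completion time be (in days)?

18

Actual critical path: T1→T5 = 3+15 = 18 ⇒ 18 days.
T5 is on the critical path; changing it to 10 makes that path 13 days.
New critical path: T1→T3→T9 = 3+6+9 = 18 ⇒ 18 days.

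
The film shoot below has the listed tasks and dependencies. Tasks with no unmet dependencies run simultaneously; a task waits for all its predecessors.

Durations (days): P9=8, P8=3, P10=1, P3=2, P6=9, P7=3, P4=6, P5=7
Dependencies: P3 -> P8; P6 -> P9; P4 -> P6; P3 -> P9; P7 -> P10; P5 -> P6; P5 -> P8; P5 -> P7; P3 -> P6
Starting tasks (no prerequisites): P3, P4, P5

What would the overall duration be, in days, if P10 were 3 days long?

24

Actual critical path: P5→P6→P9 = 7+9+8 = 24 ⇒ 24 days.
P10 has 13 days of float (longest path through it is 11).
The critical path is still P5→P6→P9; finish is now 24 days.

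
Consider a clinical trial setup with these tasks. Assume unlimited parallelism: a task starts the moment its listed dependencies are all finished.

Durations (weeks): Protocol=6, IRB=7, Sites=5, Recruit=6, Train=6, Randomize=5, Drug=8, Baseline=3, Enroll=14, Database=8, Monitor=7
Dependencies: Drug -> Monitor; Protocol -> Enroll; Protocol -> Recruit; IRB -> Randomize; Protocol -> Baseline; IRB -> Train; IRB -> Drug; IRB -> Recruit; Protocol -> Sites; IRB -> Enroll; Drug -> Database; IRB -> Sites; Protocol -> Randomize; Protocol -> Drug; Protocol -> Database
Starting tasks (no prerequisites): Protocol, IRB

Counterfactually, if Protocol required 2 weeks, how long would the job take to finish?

Actual critical path: IRB→Drug→Database = 7+8+8 = 23 ⇒ 23 weeks.
Protocol is off the critical path — its longest chain is 22 weeks, giving 1 of slack.
The critical path is still IRB→Drug→Database; finish is now 23 weeks.

23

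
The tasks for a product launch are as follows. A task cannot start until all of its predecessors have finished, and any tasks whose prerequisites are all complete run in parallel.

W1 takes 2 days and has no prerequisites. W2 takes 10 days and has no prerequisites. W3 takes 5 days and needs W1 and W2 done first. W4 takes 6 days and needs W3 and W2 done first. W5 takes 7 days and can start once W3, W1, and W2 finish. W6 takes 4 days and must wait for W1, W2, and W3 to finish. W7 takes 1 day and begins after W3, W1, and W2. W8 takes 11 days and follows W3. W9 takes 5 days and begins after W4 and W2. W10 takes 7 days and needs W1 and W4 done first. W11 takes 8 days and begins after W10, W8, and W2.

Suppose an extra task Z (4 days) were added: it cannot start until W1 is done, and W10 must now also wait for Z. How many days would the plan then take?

36

Originally the plan takes 36 days.
With Z inserted, W10 now waits for max(W1, W4, Z).
New critical path: W2→W3→W4→W10→W11 = 10+5+6+7+8 = 36 ⇒ 36 days.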